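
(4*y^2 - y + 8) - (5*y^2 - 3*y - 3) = -y^2 + 2*y + 11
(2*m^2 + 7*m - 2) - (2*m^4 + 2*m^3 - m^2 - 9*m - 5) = -2*m^4 - 2*m^3 + 3*m^2 + 16*m + 3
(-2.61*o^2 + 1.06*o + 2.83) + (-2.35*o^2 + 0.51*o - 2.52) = -4.96*o^2 + 1.57*o + 0.31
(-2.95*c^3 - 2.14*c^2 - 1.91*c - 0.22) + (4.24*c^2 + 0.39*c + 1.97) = -2.95*c^3 + 2.1*c^2 - 1.52*c + 1.75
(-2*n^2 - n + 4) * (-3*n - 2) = 6*n^3 + 7*n^2 - 10*n - 8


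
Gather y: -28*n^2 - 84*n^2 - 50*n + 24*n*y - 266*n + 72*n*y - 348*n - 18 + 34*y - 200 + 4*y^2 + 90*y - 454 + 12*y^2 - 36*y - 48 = -112*n^2 - 664*n + 16*y^2 + y*(96*n + 88) - 720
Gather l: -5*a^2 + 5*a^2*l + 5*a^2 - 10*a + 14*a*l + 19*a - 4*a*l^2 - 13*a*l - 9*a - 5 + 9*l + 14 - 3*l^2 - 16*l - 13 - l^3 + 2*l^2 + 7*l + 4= -l^3 + l^2*(-4*a - 1) + l*(5*a^2 + a)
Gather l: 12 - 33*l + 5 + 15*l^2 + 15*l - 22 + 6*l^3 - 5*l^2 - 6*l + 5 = 6*l^3 + 10*l^2 - 24*l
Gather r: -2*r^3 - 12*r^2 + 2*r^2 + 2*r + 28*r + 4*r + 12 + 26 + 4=-2*r^3 - 10*r^2 + 34*r + 42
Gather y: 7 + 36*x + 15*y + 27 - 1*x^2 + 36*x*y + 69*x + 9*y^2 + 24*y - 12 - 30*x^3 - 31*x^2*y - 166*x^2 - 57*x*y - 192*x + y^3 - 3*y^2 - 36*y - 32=-30*x^3 - 167*x^2 - 87*x + y^3 + 6*y^2 + y*(-31*x^2 - 21*x + 3) - 10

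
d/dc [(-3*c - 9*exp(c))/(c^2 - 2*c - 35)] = 3*(2*(c - 1)*(c + 3*exp(c)) + (3*exp(c) + 1)*(-c^2 + 2*c + 35))/(-c^2 + 2*c + 35)^2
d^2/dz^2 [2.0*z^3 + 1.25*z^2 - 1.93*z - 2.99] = 12.0*z + 2.5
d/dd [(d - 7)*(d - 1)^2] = 3*(d - 5)*(d - 1)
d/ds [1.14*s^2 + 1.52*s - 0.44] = 2.28*s + 1.52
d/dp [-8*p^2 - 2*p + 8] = -16*p - 2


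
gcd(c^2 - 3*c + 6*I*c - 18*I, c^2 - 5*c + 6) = c - 3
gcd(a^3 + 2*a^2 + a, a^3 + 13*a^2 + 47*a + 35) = a + 1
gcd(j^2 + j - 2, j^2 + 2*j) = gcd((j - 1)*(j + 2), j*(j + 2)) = j + 2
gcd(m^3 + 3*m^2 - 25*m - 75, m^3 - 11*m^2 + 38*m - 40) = m - 5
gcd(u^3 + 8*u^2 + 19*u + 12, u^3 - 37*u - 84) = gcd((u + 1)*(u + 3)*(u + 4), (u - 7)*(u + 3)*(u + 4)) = u^2 + 7*u + 12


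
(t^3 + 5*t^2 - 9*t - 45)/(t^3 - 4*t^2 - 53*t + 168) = (t^2 + 8*t + 15)/(t^2 - t - 56)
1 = 1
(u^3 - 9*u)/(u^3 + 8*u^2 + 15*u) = (u - 3)/(u + 5)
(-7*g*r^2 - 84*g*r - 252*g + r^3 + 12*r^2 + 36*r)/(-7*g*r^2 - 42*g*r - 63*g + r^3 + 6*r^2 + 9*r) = (r^2 + 12*r + 36)/(r^2 + 6*r + 9)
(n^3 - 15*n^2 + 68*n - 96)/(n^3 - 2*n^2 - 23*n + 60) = (n - 8)/(n + 5)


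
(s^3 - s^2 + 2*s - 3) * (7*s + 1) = 7*s^4 - 6*s^3 + 13*s^2 - 19*s - 3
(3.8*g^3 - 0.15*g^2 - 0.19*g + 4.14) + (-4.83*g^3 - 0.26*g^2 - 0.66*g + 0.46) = -1.03*g^3 - 0.41*g^2 - 0.85*g + 4.6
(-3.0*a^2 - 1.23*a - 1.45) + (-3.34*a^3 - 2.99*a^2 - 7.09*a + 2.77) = -3.34*a^3 - 5.99*a^2 - 8.32*a + 1.32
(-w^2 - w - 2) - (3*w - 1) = -w^2 - 4*w - 1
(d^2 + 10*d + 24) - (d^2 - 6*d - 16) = 16*d + 40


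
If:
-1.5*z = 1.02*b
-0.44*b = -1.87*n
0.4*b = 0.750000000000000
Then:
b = 1.88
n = 0.44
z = -1.28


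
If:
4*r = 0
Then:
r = 0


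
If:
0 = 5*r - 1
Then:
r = 1/5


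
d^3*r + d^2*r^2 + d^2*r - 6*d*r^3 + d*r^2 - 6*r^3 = (d - 2*r)*(d + 3*r)*(d*r + r)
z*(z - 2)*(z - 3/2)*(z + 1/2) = z^4 - 3*z^3 + 5*z^2/4 + 3*z/2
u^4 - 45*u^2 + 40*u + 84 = (u - 6)*(u - 2)*(u + 1)*(u + 7)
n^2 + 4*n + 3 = (n + 1)*(n + 3)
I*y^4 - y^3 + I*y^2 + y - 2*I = (y - 1)*(y - I)*(y + 2*I)*(I*y + I)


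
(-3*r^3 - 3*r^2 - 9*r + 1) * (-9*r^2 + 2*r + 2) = 27*r^5 + 21*r^4 + 69*r^3 - 33*r^2 - 16*r + 2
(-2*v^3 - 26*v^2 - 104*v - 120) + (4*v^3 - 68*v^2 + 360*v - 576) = 2*v^3 - 94*v^2 + 256*v - 696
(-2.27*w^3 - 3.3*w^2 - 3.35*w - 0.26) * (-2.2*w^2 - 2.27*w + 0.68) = 4.994*w^5 + 12.4129*w^4 + 13.3174*w^3 + 5.9325*w^2 - 1.6878*w - 0.1768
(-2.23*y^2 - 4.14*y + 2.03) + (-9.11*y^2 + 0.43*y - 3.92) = -11.34*y^2 - 3.71*y - 1.89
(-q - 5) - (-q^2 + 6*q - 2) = q^2 - 7*q - 3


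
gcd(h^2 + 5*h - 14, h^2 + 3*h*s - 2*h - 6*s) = h - 2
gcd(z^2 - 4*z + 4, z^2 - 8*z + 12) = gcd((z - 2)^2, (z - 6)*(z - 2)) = z - 2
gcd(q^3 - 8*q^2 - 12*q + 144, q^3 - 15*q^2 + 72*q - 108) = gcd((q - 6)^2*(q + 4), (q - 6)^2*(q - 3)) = q^2 - 12*q + 36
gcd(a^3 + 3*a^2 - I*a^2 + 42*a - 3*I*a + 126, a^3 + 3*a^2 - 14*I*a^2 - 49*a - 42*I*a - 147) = a^2 + a*(3 - 7*I) - 21*I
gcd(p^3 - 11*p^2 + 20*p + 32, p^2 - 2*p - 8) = p - 4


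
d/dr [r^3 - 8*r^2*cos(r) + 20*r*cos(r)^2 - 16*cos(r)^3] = 8*r^2*sin(r) + 3*r^2 - 20*r*sin(2*r) - 16*r*cos(r) + 48*sin(r)*cos(r)^2 + 20*cos(r)^2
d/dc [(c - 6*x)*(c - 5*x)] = 2*c - 11*x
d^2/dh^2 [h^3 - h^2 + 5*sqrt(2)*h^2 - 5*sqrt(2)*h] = 6*h - 2 + 10*sqrt(2)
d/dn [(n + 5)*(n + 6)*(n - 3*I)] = 3*n^2 + n*(22 - 6*I) + 30 - 33*I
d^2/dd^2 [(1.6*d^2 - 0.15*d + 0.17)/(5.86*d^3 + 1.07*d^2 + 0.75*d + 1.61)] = (109.88672*d^6 - 30.90564*d^5 + 22.217604*d^4 - 195.873066*d^3 + 6.095058*d^2 - 7.254312*d + 8.262502)/(201.230056*d^9 + 110.230116*d^8 + 97.391442*d^7 + 195.301211*d^6 + 73.034907*d^5 + 49.791192*d^4 + 53.743143*d^3 + 11.037516*d^2 + 5.832225*d + 4.173281)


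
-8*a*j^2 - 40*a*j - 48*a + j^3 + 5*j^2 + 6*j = (-8*a + j)*(j + 2)*(j + 3)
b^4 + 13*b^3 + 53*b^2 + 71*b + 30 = (b + 1)^2*(b + 5)*(b + 6)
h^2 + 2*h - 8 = (h - 2)*(h + 4)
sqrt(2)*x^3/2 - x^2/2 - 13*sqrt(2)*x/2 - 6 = (x - 3*sqrt(2))*(x + 2*sqrt(2))*(sqrt(2)*x/2 + 1/2)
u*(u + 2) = u^2 + 2*u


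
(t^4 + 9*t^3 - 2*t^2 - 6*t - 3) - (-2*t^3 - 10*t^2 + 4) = t^4 + 11*t^3 + 8*t^2 - 6*t - 7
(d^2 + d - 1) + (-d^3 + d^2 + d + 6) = -d^3 + 2*d^2 + 2*d + 5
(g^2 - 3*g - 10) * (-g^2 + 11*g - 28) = -g^4 + 14*g^3 - 51*g^2 - 26*g + 280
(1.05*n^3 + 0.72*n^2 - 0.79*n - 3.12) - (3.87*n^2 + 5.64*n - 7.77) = 1.05*n^3 - 3.15*n^2 - 6.43*n + 4.65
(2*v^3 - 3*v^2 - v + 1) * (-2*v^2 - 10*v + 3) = -4*v^5 - 14*v^4 + 38*v^3 - v^2 - 13*v + 3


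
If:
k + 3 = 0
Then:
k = -3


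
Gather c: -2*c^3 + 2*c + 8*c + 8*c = -2*c^3 + 18*c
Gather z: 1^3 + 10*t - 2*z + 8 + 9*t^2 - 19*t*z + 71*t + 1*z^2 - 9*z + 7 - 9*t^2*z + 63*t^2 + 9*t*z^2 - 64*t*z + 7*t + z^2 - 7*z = 72*t^2 + 88*t + z^2*(9*t + 2) + z*(-9*t^2 - 83*t - 18) + 16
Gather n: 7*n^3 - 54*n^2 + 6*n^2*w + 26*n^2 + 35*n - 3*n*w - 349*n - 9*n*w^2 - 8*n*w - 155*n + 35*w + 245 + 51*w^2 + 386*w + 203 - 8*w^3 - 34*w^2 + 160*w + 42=7*n^3 + n^2*(6*w - 28) + n*(-9*w^2 - 11*w - 469) - 8*w^3 + 17*w^2 + 581*w + 490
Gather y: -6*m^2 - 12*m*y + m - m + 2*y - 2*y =-6*m^2 - 12*m*y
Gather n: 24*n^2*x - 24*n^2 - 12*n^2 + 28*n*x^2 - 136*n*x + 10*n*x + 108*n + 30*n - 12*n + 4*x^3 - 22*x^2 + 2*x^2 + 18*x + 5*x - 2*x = n^2*(24*x - 36) + n*(28*x^2 - 126*x + 126) + 4*x^3 - 20*x^2 + 21*x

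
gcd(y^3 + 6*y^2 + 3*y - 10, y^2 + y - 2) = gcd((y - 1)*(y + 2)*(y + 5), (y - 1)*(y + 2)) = y^2 + y - 2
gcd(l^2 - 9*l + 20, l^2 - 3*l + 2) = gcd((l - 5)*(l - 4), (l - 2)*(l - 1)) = 1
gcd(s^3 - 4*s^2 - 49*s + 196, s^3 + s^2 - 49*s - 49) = s^2 - 49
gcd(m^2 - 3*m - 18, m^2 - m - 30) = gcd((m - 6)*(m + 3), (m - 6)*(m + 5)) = m - 6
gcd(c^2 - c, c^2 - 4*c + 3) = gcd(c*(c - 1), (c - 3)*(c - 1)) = c - 1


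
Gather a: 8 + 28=36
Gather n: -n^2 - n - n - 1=-n^2 - 2*n - 1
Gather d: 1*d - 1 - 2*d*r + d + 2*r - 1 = d*(2 - 2*r) + 2*r - 2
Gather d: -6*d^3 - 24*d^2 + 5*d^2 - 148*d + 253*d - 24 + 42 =-6*d^3 - 19*d^2 + 105*d + 18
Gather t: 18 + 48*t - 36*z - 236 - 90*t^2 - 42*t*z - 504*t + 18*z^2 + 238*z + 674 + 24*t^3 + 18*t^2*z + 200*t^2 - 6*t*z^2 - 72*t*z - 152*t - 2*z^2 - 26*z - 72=24*t^3 + t^2*(18*z + 110) + t*(-6*z^2 - 114*z - 608) + 16*z^2 + 176*z + 384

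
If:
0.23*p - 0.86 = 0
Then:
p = 3.74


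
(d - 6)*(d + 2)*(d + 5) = d^3 + d^2 - 32*d - 60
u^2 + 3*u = u*(u + 3)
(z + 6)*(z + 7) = z^2 + 13*z + 42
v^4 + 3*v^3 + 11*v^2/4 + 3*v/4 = v*(v + 1/2)*(v + 1)*(v + 3/2)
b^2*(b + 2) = b^3 + 2*b^2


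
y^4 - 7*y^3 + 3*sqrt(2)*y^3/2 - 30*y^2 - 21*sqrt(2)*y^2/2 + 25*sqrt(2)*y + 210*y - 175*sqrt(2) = (y - 7)*(y - 5*sqrt(2)/2)*(y - sqrt(2))*(y + 5*sqrt(2))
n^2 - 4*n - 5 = (n - 5)*(n + 1)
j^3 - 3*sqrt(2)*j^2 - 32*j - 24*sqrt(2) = (j - 6*sqrt(2))*(j + sqrt(2))*(j + 2*sqrt(2))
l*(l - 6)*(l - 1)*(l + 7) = l^4 - 43*l^2 + 42*l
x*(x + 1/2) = x^2 + x/2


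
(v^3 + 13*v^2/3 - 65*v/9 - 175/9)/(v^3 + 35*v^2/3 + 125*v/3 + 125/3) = (v - 7/3)/(v + 5)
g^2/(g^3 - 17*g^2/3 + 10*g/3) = 3*g/(3*g^2 - 17*g + 10)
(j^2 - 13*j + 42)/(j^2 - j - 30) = (j - 7)/(j + 5)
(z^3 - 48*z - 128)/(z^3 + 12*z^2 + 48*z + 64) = (z - 8)/(z + 4)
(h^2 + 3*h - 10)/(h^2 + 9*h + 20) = (h - 2)/(h + 4)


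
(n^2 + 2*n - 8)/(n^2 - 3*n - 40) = (-n^2 - 2*n + 8)/(-n^2 + 3*n + 40)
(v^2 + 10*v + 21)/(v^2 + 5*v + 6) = (v + 7)/(v + 2)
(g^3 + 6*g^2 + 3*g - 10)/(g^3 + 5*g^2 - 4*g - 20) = (g - 1)/(g - 2)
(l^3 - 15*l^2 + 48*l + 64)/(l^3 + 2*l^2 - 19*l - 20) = (l^2 - 16*l + 64)/(l^2 + l - 20)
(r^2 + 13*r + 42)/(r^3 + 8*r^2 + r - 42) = (r + 6)/(r^2 + r - 6)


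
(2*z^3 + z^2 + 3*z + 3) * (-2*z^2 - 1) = -4*z^5 - 2*z^4 - 8*z^3 - 7*z^2 - 3*z - 3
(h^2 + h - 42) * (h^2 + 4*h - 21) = h^4 + 5*h^3 - 59*h^2 - 189*h + 882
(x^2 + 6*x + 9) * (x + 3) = x^3 + 9*x^2 + 27*x + 27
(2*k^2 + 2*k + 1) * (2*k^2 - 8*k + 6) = 4*k^4 - 12*k^3 - 2*k^2 + 4*k + 6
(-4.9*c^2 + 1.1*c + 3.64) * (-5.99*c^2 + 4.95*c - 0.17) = 29.351*c^4 - 30.844*c^3 - 15.5256*c^2 + 17.831*c - 0.6188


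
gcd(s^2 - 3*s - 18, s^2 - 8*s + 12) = s - 6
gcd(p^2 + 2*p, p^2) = p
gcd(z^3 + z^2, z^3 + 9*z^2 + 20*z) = z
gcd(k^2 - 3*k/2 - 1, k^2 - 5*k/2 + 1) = k - 2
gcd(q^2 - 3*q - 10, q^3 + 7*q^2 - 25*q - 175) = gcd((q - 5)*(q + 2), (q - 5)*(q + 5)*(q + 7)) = q - 5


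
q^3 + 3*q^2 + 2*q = q*(q + 1)*(q + 2)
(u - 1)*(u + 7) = u^2 + 6*u - 7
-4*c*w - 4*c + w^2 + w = (-4*c + w)*(w + 1)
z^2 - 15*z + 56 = (z - 8)*(z - 7)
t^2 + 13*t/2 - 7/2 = (t - 1/2)*(t + 7)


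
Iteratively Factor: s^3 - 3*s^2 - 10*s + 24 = (s - 2)*(s^2 - s - 12) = (s - 4)*(s - 2)*(s + 3)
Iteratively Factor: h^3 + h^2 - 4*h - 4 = (h + 2)*(h^2 - h - 2) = (h - 2)*(h + 2)*(h + 1)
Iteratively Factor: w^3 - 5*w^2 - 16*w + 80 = (w + 4)*(w^2 - 9*w + 20) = (w - 5)*(w + 4)*(w - 4)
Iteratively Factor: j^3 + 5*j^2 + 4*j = (j + 4)*(j^2 + j) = j*(j + 4)*(j + 1)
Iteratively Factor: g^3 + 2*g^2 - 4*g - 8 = (g - 2)*(g^2 + 4*g + 4) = (g - 2)*(g + 2)*(g + 2)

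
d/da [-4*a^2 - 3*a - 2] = -8*a - 3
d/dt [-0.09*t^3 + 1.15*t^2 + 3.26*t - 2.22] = -0.27*t^2 + 2.3*t + 3.26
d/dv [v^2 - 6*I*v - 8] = 2*v - 6*I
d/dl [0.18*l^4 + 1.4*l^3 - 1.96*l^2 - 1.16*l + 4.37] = 0.72*l^3 + 4.2*l^2 - 3.92*l - 1.16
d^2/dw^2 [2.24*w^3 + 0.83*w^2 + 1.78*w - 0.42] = 13.44*w + 1.66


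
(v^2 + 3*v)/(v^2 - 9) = v/(v - 3)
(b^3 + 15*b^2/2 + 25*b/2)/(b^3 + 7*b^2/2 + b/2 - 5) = b*(b + 5)/(b^2 + b - 2)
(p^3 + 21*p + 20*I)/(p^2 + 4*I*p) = p - 4*I + 5/p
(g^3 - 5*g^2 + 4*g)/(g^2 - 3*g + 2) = g*(g - 4)/(g - 2)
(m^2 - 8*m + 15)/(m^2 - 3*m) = (m - 5)/m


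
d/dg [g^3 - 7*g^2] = g*(3*g - 14)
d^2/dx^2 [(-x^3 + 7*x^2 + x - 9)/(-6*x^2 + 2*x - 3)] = 2*(-134*x^3 + 1332*x^2 - 243*x - 195)/(216*x^6 - 216*x^5 + 396*x^4 - 224*x^3 + 198*x^2 - 54*x + 27)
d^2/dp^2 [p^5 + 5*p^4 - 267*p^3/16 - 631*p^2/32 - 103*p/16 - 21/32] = 20*p^3 + 60*p^2 - 801*p/8 - 631/16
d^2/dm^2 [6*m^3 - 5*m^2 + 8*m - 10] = 36*m - 10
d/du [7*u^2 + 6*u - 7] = 14*u + 6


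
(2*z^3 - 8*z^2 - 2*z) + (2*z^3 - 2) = 4*z^3 - 8*z^2 - 2*z - 2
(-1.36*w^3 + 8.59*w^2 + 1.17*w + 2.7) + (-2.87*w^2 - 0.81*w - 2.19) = -1.36*w^3 + 5.72*w^2 + 0.36*w + 0.51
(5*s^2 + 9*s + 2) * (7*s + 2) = 35*s^3 + 73*s^2 + 32*s + 4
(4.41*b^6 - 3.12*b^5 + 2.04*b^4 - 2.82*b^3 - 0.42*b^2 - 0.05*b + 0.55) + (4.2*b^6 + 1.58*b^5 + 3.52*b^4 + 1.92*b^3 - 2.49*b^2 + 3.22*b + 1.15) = 8.61*b^6 - 1.54*b^5 + 5.56*b^4 - 0.9*b^3 - 2.91*b^2 + 3.17*b + 1.7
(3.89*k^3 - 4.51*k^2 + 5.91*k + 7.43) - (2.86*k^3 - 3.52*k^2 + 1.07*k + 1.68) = 1.03*k^3 - 0.99*k^2 + 4.84*k + 5.75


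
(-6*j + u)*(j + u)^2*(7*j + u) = -42*j^4 - 83*j^3*u - 39*j^2*u^2 + 3*j*u^3 + u^4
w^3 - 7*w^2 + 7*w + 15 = (w - 5)*(w - 3)*(w + 1)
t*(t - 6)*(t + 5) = t^3 - t^2 - 30*t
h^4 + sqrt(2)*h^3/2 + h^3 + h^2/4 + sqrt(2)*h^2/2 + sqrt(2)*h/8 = h*(h + 1/2)^2*(h + sqrt(2)/2)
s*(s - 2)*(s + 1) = s^3 - s^2 - 2*s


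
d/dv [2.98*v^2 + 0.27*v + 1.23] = 5.96*v + 0.27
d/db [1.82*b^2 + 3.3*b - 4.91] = 3.64*b + 3.3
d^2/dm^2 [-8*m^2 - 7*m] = -16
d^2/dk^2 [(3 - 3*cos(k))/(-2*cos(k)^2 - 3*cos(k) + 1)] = 3*(-36*sin(k)^4*cos(k) + 22*sin(k)^4 - 34*sin(k)^2 - 19*cos(k)/2 - 9*cos(3*k)/2 + 2*cos(5*k) - 4)/(-2*sin(k)^2 + 3*cos(k) + 1)^3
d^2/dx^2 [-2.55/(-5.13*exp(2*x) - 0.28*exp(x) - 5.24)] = (2.55*(10.26*exp(x) + 0.28)*(20.52*exp(x) + 0.56)*exp(x) - (52.326*exp(x) + 0.714)*(5.13*exp(2*x) + 0.28*exp(x) + 5.24))*exp(x)/(5.13*exp(2*x) + 0.28*exp(x) + 5.24)^3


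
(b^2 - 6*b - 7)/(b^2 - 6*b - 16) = (-b^2 + 6*b + 7)/(-b^2 + 6*b + 16)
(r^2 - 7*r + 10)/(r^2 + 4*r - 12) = (r - 5)/(r + 6)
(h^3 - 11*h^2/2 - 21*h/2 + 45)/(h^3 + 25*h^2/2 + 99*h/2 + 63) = (2*h^2 - 17*h + 30)/(2*h^2 + 19*h + 42)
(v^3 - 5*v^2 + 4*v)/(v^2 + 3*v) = (v^2 - 5*v + 4)/(v + 3)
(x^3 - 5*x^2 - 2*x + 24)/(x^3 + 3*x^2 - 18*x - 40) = (x - 3)/(x + 5)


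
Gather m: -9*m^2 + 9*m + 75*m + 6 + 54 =-9*m^2 + 84*m + 60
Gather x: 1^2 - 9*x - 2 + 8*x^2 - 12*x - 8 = 8*x^2 - 21*x - 9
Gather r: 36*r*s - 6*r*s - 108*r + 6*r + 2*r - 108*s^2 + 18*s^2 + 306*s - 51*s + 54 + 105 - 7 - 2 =r*(30*s - 100) - 90*s^2 + 255*s + 150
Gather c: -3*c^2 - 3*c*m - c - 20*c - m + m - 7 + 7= -3*c^2 + c*(-3*m - 21)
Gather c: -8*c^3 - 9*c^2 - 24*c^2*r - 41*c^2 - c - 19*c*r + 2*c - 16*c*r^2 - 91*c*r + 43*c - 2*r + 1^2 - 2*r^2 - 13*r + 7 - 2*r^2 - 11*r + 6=-8*c^3 + c^2*(-24*r - 50) + c*(-16*r^2 - 110*r + 44) - 4*r^2 - 26*r + 14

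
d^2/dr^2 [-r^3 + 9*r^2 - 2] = 18 - 6*r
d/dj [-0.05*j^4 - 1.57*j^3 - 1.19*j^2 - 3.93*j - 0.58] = -0.2*j^3 - 4.71*j^2 - 2.38*j - 3.93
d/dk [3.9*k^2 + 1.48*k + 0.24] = 7.8*k + 1.48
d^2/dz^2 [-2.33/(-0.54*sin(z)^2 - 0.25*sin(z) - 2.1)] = (-2.717712*sin(z)^4 - 0.94365*sin(z)^3 + 14.499823*sin(z)^2 + 3.11055*sin(z) - 4.99319)/(0.54*sin(z)^2 + 0.25*sin(z) + 2.1)^3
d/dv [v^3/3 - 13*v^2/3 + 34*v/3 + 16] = v^2 - 26*v/3 + 34/3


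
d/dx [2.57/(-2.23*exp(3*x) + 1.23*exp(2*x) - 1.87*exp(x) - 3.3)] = (17.1933*exp(2*x) - 6.3222*exp(x) + 4.8059)*exp(x)/(2.23*exp(3*x) - 1.23*exp(2*x) + 1.87*exp(x) + 3.3)^2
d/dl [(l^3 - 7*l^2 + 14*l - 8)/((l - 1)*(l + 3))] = (l^2 + 6*l - 26)/(l^2 + 6*l + 9)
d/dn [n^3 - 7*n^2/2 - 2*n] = 3*n^2 - 7*n - 2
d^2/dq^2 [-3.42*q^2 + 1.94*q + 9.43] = -6.84000000000000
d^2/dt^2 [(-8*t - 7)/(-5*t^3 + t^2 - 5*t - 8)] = 2*((8*t + 7)*(15*t^2 - 2*t + 5)^2 + (-120*t^2 + 16*t - (8*t + 7)*(15*t - 1) - 40)*(5*t^3 - t^2 + 5*t + 8))/(5*t^3 - t^2 + 5*t + 8)^3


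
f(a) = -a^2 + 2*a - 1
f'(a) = 2 - 2*a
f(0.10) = -0.81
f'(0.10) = 1.80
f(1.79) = -0.62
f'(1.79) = -1.58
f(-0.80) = -3.24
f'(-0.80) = 3.60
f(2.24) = -1.54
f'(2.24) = -2.48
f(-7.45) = -71.40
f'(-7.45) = 16.90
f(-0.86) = -3.46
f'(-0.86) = 3.72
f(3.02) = -4.08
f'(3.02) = -4.04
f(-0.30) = -1.69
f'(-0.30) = 2.60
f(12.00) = -121.00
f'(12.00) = -22.00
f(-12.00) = -169.00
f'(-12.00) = 26.00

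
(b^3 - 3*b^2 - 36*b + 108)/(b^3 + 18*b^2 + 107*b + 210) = (b^2 - 9*b + 18)/(b^2 + 12*b + 35)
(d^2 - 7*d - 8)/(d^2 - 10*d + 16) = (d + 1)/(d - 2)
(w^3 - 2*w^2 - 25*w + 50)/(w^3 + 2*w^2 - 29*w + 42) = (w^2 - 25)/(w^2 + 4*w - 21)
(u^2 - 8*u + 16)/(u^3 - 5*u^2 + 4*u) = (u - 4)/(u*(u - 1))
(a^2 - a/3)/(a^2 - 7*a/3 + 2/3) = a/(a - 2)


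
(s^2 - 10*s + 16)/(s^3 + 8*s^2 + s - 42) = (s - 8)/(s^2 + 10*s + 21)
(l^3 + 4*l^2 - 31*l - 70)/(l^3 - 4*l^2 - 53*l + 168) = (l^2 - 3*l - 10)/(l^2 - 11*l + 24)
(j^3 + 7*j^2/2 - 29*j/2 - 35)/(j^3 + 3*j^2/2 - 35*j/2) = (j + 2)/j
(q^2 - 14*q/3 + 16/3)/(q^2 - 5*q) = (3*q^2 - 14*q + 16)/(3*q*(q - 5))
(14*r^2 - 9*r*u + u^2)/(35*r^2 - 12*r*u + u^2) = (2*r - u)/(5*r - u)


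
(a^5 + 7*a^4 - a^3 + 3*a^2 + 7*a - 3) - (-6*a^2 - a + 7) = a^5 + 7*a^4 - a^3 + 9*a^2 + 8*a - 10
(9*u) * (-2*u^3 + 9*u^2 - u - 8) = -18*u^4 + 81*u^3 - 9*u^2 - 72*u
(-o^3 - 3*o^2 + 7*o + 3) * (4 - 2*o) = 2*o^4 + 2*o^3 - 26*o^2 + 22*o + 12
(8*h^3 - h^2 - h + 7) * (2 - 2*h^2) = -16*h^5 + 2*h^4 + 18*h^3 - 16*h^2 - 2*h + 14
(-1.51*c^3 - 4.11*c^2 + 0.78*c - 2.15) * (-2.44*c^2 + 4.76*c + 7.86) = 3.6844*c^5 + 2.8408*c^4 - 33.3354*c^3 - 23.3458*c^2 - 4.1032*c - 16.899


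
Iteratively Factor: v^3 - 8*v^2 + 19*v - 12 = (v - 1)*(v^2 - 7*v + 12) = (v - 3)*(v - 1)*(v - 4)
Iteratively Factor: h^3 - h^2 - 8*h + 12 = (h + 3)*(h^2 - 4*h + 4) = (h - 2)*(h + 3)*(h - 2)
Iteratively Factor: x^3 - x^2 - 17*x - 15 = (x + 1)*(x^2 - 2*x - 15) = (x + 1)*(x + 3)*(x - 5)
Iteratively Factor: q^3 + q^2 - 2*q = (q)*(q^2 + q - 2) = q*(q - 1)*(q + 2)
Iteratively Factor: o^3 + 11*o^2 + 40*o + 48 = (o + 3)*(o^2 + 8*o + 16) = (o + 3)*(o + 4)*(o + 4)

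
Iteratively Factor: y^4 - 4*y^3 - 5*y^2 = (y)*(y^3 - 4*y^2 - 5*y) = y*(y + 1)*(y^2 - 5*y) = y^2*(y + 1)*(y - 5)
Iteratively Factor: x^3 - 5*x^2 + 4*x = (x - 1)*(x^2 - 4*x) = (x - 4)*(x - 1)*(x)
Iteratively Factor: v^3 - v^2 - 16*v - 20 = (v + 2)*(v^2 - 3*v - 10) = (v + 2)^2*(v - 5)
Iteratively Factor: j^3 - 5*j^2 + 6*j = (j - 2)*(j^2 - 3*j) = (j - 3)*(j - 2)*(j)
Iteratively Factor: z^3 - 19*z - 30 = (z - 5)*(z^2 + 5*z + 6) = (z - 5)*(z + 2)*(z + 3)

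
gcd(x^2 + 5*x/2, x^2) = x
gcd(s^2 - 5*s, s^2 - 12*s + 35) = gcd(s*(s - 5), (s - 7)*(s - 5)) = s - 5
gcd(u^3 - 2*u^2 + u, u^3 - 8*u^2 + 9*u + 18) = 1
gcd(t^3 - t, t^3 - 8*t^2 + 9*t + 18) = t + 1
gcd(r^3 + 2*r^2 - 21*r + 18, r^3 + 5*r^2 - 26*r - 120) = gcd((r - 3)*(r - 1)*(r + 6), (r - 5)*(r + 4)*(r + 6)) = r + 6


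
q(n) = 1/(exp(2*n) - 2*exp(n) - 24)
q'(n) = (-2*exp(2*n) + 2*exp(n))/(exp(2*n) - 2*exp(n) - 24)^2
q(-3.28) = -0.04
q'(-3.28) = 0.00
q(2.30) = 0.02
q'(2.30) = -0.06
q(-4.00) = -0.04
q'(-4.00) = 0.00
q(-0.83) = -0.04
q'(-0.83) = 0.00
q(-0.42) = -0.04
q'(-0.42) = 0.00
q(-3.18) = -0.04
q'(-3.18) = 0.00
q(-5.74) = -0.04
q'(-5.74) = 0.00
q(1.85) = 0.27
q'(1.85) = -4.91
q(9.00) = 0.00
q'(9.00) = 0.00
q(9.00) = 0.00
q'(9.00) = 0.00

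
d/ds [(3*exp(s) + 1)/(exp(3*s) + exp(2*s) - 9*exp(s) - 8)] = (-(3*exp(s) + 1)*(3*exp(2*s) + 2*exp(s) - 9) + 3*exp(3*s) + 3*exp(2*s) - 27*exp(s) - 24)*exp(s)/(exp(3*s) + exp(2*s) - 9*exp(s) - 8)^2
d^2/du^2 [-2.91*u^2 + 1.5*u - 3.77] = -5.82000000000000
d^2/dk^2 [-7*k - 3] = 0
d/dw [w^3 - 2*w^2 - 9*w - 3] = 3*w^2 - 4*w - 9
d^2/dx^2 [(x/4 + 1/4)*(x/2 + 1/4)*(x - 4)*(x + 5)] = 3*x^2/2 + 15*x/8 - 9/2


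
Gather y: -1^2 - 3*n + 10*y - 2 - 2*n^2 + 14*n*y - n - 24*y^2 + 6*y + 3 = -2*n^2 - 4*n - 24*y^2 + y*(14*n + 16)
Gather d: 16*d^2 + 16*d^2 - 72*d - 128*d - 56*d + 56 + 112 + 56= 32*d^2 - 256*d + 224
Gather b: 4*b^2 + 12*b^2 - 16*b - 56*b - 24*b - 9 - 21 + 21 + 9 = 16*b^2 - 96*b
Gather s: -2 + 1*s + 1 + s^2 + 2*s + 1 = s^2 + 3*s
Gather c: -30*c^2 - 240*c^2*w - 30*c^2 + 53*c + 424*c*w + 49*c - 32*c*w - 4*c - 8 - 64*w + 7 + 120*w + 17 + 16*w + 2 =c^2*(-240*w - 60) + c*(392*w + 98) + 72*w + 18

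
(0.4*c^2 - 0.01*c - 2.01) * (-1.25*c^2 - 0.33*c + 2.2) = -0.5*c^4 - 0.1195*c^3 + 3.3958*c^2 + 0.6413*c - 4.422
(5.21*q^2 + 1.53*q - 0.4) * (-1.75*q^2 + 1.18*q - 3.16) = -9.1175*q^4 + 3.4703*q^3 - 13.9582*q^2 - 5.3068*q + 1.264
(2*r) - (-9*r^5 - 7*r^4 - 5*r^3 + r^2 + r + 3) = 9*r^5 + 7*r^4 + 5*r^3 - r^2 + r - 3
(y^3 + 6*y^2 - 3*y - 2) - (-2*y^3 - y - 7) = 3*y^3 + 6*y^2 - 2*y + 5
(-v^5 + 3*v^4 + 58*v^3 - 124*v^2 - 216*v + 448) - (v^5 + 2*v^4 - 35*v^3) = -2*v^5 + v^4 + 93*v^3 - 124*v^2 - 216*v + 448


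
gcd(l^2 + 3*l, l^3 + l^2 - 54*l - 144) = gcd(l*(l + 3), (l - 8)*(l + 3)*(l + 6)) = l + 3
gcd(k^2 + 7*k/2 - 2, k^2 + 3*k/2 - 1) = k - 1/2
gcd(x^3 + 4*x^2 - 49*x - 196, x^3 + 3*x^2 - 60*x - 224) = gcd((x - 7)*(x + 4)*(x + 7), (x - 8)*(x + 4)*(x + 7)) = x^2 + 11*x + 28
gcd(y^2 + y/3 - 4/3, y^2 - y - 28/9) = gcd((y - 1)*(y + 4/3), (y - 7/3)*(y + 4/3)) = y + 4/3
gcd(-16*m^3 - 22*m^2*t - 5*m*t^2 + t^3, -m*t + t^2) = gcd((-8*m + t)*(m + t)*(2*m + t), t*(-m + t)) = 1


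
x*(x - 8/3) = x^2 - 8*x/3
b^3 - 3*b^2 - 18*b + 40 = (b - 5)*(b - 2)*(b + 4)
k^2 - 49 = (k - 7)*(k + 7)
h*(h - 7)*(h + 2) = h^3 - 5*h^2 - 14*h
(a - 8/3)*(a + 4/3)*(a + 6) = a^3 + 14*a^2/3 - 104*a/9 - 64/3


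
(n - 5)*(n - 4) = n^2 - 9*n + 20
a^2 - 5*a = a*(a - 5)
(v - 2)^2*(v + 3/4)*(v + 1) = v^4 - 9*v^3/4 - 9*v^2/4 + 4*v + 3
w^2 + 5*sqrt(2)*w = w*(w + 5*sqrt(2))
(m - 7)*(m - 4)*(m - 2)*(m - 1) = m^4 - 14*m^3 + 63*m^2 - 106*m + 56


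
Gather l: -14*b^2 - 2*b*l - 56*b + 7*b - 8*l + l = -14*b^2 - 49*b + l*(-2*b - 7)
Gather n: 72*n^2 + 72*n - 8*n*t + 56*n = 72*n^2 + n*(128 - 8*t)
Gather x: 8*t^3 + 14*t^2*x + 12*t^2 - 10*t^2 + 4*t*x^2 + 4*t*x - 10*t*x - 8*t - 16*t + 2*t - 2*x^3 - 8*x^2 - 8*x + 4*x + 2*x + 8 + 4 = 8*t^3 + 2*t^2 - 22*t - 2*x^3 + x^2*(4*t - 8) + x*(14*t^2 - 6*t - 2) + 12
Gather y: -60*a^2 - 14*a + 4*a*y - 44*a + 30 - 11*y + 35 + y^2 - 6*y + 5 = -60*a^2 - 58*a + y^2 + y*(4*a - 17) + 70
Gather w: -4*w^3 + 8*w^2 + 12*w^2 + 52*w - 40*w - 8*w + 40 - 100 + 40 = -4*w^3 + 20*w^2 + 4*w - 20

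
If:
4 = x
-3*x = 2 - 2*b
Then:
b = 7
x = 4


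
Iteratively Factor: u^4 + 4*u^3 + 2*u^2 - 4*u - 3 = (u + 3)*(u^3 + u^2 - u - 1) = (u + 1)*(u + 3)*(u^2 - 1) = (u - 1)*(u + 1)*(u + 3)*(u + 1)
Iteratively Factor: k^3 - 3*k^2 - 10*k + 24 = (k - 4)*(k^2 + k - 6) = (k - 4)*(k + 3)*(k - 2)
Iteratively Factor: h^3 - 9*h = (h)*(h^2 - 9) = h*(h + 3)*(h - 3)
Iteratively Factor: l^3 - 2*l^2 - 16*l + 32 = (l - 2)*(l^2 - 16) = (l - 2)*(l + 4)*(l - 4)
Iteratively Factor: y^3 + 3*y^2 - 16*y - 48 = (y - 4)*(y^2 + 7*y + 12) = (y - 4)*(y + 4)*(y + 3)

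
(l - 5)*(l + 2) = l^2 - 3*l - 10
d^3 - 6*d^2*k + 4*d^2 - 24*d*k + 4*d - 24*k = (d + 2)^2*(d - 6*k)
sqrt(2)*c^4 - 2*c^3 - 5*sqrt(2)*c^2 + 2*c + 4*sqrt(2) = (c - 1)*(c - 2*sqrt(2))*(c + sqrt(2))*(sqrt(2)*c + sqrt(2))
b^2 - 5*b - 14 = (b - 7)*(b + 2)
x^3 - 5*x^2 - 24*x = x*(x - 8)*(x + 3)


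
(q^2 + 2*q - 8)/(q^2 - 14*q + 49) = (q^2 + 2*q - 8)/(q^2 - 14*q + 49)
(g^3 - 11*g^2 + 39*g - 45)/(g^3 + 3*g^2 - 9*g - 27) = (g^2 - 8*g + 15)/(g^2 + 6*g + 9)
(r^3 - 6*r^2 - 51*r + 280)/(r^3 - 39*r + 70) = (r - 8)/(r - 2)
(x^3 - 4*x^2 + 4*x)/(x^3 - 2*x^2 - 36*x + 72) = x*(x - 2)/(x^2 - 36)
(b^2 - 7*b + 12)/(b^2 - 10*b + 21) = (b - 4)/(b - 7)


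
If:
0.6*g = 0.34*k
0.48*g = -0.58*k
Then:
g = 0.00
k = 0.00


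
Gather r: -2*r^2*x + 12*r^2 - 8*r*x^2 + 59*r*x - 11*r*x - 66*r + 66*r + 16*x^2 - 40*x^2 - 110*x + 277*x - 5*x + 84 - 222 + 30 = r^2*(12 - 2*x) + r*(-8*x^2 + 48*x) - 24*x^2 + 162*x - 108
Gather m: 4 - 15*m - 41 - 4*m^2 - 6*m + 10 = -4*m^2 - 21*m - 27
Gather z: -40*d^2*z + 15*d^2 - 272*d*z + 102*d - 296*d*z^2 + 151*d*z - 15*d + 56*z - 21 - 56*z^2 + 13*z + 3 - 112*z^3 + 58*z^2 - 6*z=15*d^2 + 87*d - 112*z^3 + z^2*(2 - 296*d) + z*(-40*d^2 - 121*d + 63) - 18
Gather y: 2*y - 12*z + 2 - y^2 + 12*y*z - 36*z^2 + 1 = -y^2 + y*(12*z + 2) - 36*z^2 - 12*z + 3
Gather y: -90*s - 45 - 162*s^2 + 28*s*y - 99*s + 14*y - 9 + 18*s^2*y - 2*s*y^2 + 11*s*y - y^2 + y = -162*s^2 - 189*s + y^2*(-2*s - 1) + y*(18*s^2 + 39*s + 15) - 54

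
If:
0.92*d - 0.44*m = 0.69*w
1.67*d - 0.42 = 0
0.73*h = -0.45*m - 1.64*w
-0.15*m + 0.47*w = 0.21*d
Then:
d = 0.25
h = -0.56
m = 0.23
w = 0.19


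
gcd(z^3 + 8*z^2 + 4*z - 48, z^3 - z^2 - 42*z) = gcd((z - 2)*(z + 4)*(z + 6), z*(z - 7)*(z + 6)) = z + 6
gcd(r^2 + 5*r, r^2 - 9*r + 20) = 1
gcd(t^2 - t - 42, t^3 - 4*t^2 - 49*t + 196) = t - 7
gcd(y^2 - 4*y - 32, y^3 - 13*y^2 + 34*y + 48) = y - 8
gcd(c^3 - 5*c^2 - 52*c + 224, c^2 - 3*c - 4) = c - 4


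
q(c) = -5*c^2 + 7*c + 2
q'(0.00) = 7.00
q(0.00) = 2.00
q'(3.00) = -23.00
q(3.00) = -22.00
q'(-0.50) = 12.00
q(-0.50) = -2.75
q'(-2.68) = 33.80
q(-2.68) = -52.67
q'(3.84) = -31.40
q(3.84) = -44.85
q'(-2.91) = 36.10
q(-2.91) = -60.71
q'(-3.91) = 46.10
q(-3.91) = -101.81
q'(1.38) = -6.80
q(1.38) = 2.14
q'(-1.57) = 22.70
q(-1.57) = -21.31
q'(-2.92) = 36.20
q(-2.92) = -61.07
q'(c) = 7 - 10*c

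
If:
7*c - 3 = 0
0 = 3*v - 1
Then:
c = 3/7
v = 1/3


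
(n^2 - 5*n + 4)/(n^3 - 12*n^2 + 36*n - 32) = (n^2 - 5*n + 4)/(n^3 - 12*n^2 + 36*n - 32)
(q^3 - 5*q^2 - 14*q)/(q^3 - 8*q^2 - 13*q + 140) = q*(q + 2)/(q^2 - q - 20)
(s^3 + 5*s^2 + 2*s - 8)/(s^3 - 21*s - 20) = (s^2 + s - 2)/(s^2 - 4*s - 5)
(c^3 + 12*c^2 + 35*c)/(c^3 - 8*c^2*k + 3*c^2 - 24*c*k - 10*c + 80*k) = c*(c + 7)/(c^2 - 8*c*k - 2*c + 16*k)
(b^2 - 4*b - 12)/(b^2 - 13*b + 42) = (b + 2)/(b - 7)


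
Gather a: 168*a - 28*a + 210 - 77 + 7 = 140*a + 140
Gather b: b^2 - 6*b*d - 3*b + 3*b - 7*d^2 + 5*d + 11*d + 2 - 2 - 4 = b^2 - 6*b*d - 7*d^2 + 16*d - 4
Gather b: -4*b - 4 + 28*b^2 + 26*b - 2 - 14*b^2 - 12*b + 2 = 14*b^2 + 10*b - 4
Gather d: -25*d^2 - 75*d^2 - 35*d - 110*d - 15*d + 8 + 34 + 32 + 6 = -100*d^2 - 160*d + 80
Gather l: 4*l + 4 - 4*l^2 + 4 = -4*l^2 + 4*l + 8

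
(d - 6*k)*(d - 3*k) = d^2 - 9*d*k + 18*k^2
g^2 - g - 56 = (g - 8)*(g + 7)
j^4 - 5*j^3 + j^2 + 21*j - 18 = (j - 3)^2*(j - 1)*(j + 2)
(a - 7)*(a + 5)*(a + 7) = a^3 + 5*a^2 - 49*a - 245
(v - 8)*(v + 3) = v^2 - 5*v - 24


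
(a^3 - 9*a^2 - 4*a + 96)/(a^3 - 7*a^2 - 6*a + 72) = (a - 8)/(a - 6)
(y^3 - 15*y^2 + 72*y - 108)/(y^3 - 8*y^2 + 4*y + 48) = (y^2 - 9*y + 18)/(y^2 - 2*y - 8)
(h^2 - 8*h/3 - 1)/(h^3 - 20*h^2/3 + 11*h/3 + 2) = (h - 3)/(h^2 - 7*h + 6)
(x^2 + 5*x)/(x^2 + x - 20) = x/(x - 4)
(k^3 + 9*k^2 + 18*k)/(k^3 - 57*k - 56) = k*(k^2 + 9*k + 18)/(k^3 - 57*k - 56)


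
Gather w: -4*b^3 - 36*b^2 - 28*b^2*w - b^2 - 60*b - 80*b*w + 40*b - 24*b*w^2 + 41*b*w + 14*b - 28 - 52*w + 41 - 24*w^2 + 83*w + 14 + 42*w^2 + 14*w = -4*b^3 - 37*b^2 - 6*b + w^2*(18 - 24*b) + w*(-28*b^2 - 39*b + 45) + 27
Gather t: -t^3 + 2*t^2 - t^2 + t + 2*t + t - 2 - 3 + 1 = -t^3 + t^2 + 4*t - 4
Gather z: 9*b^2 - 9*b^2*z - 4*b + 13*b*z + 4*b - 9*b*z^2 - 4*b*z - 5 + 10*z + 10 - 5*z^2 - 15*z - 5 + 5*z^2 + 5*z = 9*b^2 - 9*b*z^2 + z*(-9*b^2 + 9*b)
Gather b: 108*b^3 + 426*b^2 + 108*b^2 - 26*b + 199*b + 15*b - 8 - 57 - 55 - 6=108*b^3 + 534*b^2 + 188*b - 126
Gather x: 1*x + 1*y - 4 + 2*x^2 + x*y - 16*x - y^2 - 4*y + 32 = 2*x^2 + x*(y - 15) - y^2 - 3*y + 28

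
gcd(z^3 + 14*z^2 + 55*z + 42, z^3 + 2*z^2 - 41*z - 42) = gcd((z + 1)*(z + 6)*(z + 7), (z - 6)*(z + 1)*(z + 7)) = z^2 + 8*z + 7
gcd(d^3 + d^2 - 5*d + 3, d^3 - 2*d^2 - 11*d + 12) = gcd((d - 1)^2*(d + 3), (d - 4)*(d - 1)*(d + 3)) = d^2 + 2*d - 3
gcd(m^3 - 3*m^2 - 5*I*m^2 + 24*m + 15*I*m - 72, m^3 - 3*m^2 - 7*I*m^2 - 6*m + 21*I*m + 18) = m - 3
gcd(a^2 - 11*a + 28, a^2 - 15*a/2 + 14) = a - 4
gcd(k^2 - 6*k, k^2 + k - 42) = k - 6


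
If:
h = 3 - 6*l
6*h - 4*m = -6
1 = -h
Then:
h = -1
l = 2/3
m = 0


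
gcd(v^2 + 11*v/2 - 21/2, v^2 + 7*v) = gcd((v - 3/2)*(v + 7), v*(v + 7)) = v + 7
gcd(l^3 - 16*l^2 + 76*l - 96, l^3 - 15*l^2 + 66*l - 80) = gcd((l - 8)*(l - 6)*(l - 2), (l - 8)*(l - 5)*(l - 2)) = l^2 - 10*l + 16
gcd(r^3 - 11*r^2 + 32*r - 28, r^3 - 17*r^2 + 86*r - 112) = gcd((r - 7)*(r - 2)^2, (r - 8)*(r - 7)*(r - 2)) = r^2 - 9*r + 14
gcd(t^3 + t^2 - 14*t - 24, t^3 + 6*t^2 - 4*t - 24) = t + 2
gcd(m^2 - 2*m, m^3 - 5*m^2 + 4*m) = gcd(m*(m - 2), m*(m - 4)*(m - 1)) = m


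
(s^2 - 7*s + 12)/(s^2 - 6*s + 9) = (s - 4)/(s - 3)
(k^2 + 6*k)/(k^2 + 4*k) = (k + 6)/(k + 4)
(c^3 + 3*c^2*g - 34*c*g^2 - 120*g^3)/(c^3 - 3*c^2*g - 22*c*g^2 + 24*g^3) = (c + 5*g)/(c - g)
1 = 1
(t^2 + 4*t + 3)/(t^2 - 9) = (t + 1)/(t - 3)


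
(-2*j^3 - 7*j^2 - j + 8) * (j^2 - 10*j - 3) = -2*j^5 + 13*j^4 + 75*j^3 + 39*j^2 - 77*j - 24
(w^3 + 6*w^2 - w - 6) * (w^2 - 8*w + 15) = w^5 - 2*w^4 - 34*w^3 + 92*w^2 + 33*w - 90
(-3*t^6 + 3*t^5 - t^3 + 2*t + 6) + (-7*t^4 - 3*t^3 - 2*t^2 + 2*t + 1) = -3*t^6 + 3*t^5 - 7*t^4 - 4*t^3 - 2*t^2 + 4*t + 7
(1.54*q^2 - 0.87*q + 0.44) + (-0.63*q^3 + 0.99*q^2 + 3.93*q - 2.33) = -0.63*q^3 + 2.53*q^2 + 3.06*q - 1.89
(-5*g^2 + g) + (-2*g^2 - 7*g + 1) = -7*g^2 - 6*g + 1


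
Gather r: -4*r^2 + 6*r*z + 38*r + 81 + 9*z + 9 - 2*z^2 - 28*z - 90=-4*r^2 + r*(6*z + 38) - 2*z^2 - 19*z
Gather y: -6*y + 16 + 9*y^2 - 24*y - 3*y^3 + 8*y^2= -3*y^3 + 17*y^2 - 30*y + 16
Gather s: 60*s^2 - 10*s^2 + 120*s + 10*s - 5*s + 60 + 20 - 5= 50*s^2 + 125*s + 75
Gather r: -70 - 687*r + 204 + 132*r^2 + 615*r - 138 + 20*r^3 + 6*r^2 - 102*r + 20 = 20*r^3 + 138*r^2 - 174*r + 16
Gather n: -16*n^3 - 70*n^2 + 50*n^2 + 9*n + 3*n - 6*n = -16*n^3 - 20*n^2 + 6*n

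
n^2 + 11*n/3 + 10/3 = (n + 5/3)*(n + 2)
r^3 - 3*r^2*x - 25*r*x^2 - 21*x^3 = (r - 7*x)*(r + x)*(r + 3*x)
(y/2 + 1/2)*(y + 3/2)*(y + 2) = y^3/2 + 9*y^2/4 + 13*y/4 + 3/2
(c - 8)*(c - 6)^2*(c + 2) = c^4 - 18*c^3 + 92*c^2 - 24*c - 576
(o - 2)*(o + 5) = o^2 + 3*o - 10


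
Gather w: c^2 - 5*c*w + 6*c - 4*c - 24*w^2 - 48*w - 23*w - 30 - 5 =c^2 + 2*c - 24*w^2 + w*(-5*c - 71) - 35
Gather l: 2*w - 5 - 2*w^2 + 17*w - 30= -2*w^2 + 19*w - 35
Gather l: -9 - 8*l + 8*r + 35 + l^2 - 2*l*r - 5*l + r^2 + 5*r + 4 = l^2 + l*(-2*r - 13) + r^2 + 13*r + 30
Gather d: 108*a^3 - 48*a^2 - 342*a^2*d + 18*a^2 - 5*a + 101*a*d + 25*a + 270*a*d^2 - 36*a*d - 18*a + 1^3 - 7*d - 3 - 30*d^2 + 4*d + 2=108*a^3 - 30*a^2 + 2*a + d^2*(270*a - 30) + d*(-342*a^2 + 65*a - 3)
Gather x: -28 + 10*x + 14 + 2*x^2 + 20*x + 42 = 2*x^2 + 30*x + 28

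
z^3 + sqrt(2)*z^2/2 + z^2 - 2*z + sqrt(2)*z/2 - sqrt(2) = (z - 1)*(z + 2)*(z + sqrt(2)/2)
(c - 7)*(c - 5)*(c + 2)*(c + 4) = c^4 - 6*c^3 - 29*c^2 + 114*c + 280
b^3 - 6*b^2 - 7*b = b*(b - 7)*(b + 1)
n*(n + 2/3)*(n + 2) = n^3 + 8*n^2/3 + 4*n/3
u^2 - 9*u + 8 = (u - 8)*(u - 1)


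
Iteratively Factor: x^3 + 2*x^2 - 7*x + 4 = (x + 4)*(x^2 - 2*x + 1) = (x - 1)*(x + 4)*(x - 1)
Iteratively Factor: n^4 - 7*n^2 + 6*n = (n)*(n^3 - 7*n + 6) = n*(n - 1)*(n^2 + n - 6) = n*(n - 1)*(n + 3)*(n - 2)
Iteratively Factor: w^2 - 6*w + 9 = (w - 3)*(w - 3)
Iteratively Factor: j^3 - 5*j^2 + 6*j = (j)*(j^2 - 5*j + 6) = j*(j - 2)*(j - 3)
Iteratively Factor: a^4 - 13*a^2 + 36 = (a + 2)*(a^3 - 2*a^2 - 9*a + 18) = (a + 2)*(a + 3)*(a^2 - 5*a + 6) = (a - 2)*(a + 2)*(a + 3)*(a - 3)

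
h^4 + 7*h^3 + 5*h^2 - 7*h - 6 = (h - 1)*(h + 1)^2*(h + 6)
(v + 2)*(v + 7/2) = v^2 + 11*v/2 + 7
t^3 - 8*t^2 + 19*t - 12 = (t - 4)*(t - 3)*(t - 1)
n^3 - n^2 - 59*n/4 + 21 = (n - 7/2)*(n - 3/2)*(n + 4)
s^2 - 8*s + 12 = (s - 6)*(s - 2)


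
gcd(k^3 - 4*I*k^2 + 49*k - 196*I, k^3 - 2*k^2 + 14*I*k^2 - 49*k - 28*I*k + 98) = k + 7*I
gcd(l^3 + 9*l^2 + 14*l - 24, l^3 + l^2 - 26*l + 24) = l^2 + 5*l - 6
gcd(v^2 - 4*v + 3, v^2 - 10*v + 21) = v - 3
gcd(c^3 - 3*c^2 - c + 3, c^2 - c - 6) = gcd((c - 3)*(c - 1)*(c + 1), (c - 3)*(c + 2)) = c - 3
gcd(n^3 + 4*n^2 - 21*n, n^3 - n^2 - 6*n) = n^2 - 3*n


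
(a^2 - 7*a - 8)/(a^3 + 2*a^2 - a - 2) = (a - 8)/(a^2 + a - 2)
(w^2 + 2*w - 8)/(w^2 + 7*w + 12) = (w - 2)/(w + 3)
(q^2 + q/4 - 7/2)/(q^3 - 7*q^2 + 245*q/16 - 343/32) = 8*(q + 2)/(8*q^2 - 42*q + 49)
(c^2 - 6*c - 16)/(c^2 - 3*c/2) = 2*(c^2 - 6*c - 16)/(c*(2*c - 3))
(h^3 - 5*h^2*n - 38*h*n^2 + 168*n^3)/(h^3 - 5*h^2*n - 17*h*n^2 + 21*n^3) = (h^2 + 2*h*n - 24*n^2)/(h^2 + 2*h*n - 3*n^2)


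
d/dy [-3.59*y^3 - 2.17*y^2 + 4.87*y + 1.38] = -10.77*y^2 - 4.34*y + 4.87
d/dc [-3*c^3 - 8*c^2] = c*(-9*c - 16)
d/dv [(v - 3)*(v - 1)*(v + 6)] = 3*v^2 + 4*v - 21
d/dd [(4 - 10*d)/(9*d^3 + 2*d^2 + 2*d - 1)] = 2*(90*d^3 - 44*d^2 - 8*d + 1)/(81*d^6 + 36*d^5 + 40*d^4 - 10*d^3 - 4*d + 1)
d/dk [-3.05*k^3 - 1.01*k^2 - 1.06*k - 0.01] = -9.15*k^2 - 2.02*k - 1.06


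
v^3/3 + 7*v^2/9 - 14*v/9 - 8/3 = (v/3 + 1)*(v - 2)*(v + 4/3)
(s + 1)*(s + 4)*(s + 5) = s^3 + 10*s^2 + 29*s + 20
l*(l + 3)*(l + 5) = l^3 + 8*l^2 + 15*l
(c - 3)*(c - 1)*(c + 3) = c^3 - c^2 - 9*c + 9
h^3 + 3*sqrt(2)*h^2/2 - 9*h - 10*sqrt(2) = (h - 2*sqrt(2))*(h + sqrt(2))*(h + 5*sqrt(2)/2)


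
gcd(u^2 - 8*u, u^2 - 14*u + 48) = u - 8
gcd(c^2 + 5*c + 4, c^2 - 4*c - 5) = c + 1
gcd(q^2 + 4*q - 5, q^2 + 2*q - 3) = q - 1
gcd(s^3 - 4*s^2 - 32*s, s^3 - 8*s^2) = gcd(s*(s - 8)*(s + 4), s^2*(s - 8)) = s^2 - 8*s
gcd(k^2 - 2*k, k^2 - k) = k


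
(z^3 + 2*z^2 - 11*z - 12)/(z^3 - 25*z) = (z^3 + 2*z^2 - 11*z - 12)/(z*(z^2 - 25))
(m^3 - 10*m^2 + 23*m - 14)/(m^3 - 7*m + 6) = (m - 7)/(m + 3)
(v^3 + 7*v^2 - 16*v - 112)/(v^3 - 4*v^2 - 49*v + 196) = (v + 4)/(v - 7)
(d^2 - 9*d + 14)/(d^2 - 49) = (d - 2)/(d + 7)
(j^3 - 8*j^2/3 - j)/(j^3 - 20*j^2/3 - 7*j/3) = (j - 3)/(j - 7)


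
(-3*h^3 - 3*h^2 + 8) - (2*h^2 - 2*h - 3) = -3*h^3 - 5*h^2 + 2*h + 11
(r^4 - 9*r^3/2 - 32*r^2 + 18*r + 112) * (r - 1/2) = r^5 - 5*r^4 - 119*r^3/4 + 34*r^2 + 103*r - 56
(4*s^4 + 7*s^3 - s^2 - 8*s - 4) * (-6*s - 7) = -24*s^5 - 70*s^4 - 43*s^3 + 55*s^2 + 80*s + 28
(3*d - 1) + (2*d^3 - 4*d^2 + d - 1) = 2*d^3 - 4*d^2 + 4*d - 2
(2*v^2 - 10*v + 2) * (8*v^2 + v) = 16*v^4 - 78*v^3 + 6*v^2 + 2*v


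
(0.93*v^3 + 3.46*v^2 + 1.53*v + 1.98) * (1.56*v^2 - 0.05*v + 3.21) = 1.4508*v^5 + 5.3511*v^4 + 5.1991*v^3 + 14.1189*v^2 + 4.8123*v + 6.3558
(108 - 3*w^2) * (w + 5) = -3*w^3 - 15*w^2 + 108*w + 540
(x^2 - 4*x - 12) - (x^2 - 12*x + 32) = 8*x - 44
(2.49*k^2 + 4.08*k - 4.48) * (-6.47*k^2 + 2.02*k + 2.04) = -16.1103*k^4 - 21.3678*k^3 + 42.3068*k^2 - 0.726400000000002*k - 9.1392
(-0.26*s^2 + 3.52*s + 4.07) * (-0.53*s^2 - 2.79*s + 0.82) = 0.1378*s^4 - 1.1402*s^3 - 12.1911*s^2 - 8.4689*s + 3.3374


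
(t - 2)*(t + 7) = t^2 + 5*t - 14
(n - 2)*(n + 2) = n^2 - 4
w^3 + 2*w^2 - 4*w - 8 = (w - 2)*(w + 2)^2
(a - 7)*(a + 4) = a^2 - 3*a - 28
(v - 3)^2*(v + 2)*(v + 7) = v^4 + 3*v^3 - 31*v^2 - 3*v + 126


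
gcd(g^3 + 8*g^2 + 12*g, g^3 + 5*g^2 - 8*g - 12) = g + 6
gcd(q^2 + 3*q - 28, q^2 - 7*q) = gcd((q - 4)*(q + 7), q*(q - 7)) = 1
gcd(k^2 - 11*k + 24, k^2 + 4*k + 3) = 1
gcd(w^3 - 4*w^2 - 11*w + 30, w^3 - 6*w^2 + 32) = 1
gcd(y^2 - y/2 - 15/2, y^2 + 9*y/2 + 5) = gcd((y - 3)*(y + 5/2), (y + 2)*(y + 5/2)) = y + 5/2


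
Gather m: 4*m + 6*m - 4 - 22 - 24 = 10*m - 50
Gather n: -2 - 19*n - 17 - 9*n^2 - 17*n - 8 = -9*n^2 - 36*n - 27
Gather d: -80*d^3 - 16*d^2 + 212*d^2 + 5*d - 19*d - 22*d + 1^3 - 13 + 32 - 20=-80*d^3 + 196*d^2 - 36*d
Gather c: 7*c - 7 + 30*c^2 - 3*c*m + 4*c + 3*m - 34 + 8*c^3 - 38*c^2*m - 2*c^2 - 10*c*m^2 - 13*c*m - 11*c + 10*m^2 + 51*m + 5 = 8*c^3 + c^2*(28 - 38*m) + c*(-10*m^2 - 16*m) + 10*m^2 + 54*m - 36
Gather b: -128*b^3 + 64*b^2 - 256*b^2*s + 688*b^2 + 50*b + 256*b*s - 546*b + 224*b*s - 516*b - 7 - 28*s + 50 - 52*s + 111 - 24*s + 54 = -128*b^3 + b^2*(752 - 256*s) + b*(480*s - 1012) - 104*s + 208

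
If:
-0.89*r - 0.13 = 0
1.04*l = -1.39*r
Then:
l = 0.20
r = -0.15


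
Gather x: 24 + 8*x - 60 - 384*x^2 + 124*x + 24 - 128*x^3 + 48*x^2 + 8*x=-128*x^3 - 336*x^2 + 140*x - 12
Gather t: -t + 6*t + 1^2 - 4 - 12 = 5*t - 15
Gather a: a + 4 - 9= a - 5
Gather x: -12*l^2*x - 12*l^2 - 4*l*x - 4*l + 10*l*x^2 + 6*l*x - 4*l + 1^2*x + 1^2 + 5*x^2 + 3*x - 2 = -12*l^2 - 8*l + x^2*(10*l + 5) + x*(-12*l^2 + 2*l + 4) - 1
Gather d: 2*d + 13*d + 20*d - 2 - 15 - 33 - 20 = 35*d - 70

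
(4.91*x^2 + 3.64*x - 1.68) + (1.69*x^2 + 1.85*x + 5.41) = 6.6*x^2 + 5.49*x + 3.73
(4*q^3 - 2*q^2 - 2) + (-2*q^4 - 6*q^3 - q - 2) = -2*q^4 - 2*q^3 - 2*q^2 - q - 4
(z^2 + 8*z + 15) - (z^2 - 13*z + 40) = 21*z - 25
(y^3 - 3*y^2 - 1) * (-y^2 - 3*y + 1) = -y^5 + 10*y^3 - 2*y^2 + 3*y - 1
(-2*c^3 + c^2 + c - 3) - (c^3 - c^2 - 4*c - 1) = -3*c^3 + 2*c^2 + 5*c - 2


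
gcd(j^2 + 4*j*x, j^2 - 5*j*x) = j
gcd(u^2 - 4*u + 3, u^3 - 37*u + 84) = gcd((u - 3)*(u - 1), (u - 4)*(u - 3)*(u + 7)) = u - 3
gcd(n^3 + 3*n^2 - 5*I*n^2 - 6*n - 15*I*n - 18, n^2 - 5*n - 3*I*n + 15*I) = n - 3*I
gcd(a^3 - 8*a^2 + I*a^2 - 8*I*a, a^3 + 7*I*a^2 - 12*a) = a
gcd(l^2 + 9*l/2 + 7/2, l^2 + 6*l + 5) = l + 1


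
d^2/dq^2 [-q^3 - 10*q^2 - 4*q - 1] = -6*q - 20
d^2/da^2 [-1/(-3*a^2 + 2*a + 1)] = 2*(9*a^2 - 6*a - 4*(3*a - 1)^2 - 3)/(-3*a^2 + 2*a + 1)^3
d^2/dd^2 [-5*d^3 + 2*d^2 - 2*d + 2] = 4 - 30*d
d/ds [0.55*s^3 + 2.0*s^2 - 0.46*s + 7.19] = 1.65*s^2 + 4.0*s - 0.46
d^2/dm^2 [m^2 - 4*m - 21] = 2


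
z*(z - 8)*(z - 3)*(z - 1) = z^4 - 12*z^3 + 35*z^2 - 24*z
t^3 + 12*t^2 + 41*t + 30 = (t + 1)*(t + 5)*(t + 6)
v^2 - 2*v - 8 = (v - 4)*(v + 2)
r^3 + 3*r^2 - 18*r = r*(r - 3)*(r + 6)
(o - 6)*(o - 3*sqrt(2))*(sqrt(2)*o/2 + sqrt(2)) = sqrt(2)*o^3/2 - 3*o^2 - 2*sqrt(2)*o^2 - 6*sqrt(2)*o + 12*o + 36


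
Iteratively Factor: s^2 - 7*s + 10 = (s - 2)*(s - 5)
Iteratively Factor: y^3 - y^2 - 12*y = (y + 3)*(y^2 - 4*y) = (y - 4)*(y + 3)*(y)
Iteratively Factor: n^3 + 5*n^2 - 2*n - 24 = (n + 4)*(n^2 + n - 6) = (n + 3)*(n + 4)*(n - 2)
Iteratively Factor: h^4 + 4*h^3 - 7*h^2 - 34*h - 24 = (h + 4)*(h^3 - 7*h - 6) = (h + 1)*(h + 4)*(h^2 - h - 6) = (h - 3)*(h + 1)*(h + 4)*(h + 2)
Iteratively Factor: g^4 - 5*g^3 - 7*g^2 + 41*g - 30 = (g - 1)*(g^3 - 4*g^2 - 11*g + 30) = (g - 1)*(g + 3)*(g^2 - 7*g + 10) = (g - 5)*(g - 1)*(g + 3)*(g - 2)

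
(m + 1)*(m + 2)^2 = m^3 + 5*m^2 + 8*m + 4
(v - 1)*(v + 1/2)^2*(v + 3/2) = v^4 + 3*v^3/2 - 3*v^2/4 - 11*v/8 - 3/8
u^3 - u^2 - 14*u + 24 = (u - 3)*(u - 2)*(u + 4)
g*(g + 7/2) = g^2 + 7*g/2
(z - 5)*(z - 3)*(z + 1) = z^3 - 7*z^2 + 7*z + 15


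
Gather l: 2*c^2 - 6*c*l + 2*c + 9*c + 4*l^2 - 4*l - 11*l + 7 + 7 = 2*c^2 + 11*c + 4*l^2 + l*(-6*c - 15) + 14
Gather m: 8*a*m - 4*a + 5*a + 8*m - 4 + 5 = a + m*(8*a + 8) + 1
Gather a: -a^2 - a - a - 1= -a^2 - 2*a - 1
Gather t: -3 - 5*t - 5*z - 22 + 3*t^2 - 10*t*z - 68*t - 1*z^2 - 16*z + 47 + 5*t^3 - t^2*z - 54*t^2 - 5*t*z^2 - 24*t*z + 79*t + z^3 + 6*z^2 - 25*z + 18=5*t^3 + t^2*(-z - 51) + t*(-5*z^2 - 34*z + 6) + z^3 + 5*z^2 - 46*z + 40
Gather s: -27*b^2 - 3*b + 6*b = -27*b^2 + 3*b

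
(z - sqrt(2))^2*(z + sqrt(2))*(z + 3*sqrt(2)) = z^4 + 2*sqrt(2)*z^3 - 8*z^2 - 4*sqrt(2)*z + 12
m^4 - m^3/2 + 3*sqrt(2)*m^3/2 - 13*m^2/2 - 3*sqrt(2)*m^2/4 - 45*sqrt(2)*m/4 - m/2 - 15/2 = (m - 3)*(m + 5/2)*(m + sqrt(2)/2)*(m + sqrt(2))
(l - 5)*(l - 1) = l^2 - 6*l + 5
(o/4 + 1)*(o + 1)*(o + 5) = o^3/4 + 5*o^2/2 + 29*o/4 + 5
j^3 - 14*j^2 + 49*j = j*(j - 7)^2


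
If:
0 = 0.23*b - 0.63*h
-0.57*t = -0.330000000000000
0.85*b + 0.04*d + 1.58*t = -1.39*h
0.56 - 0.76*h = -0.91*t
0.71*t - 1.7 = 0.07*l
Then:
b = 3.92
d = -155.80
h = 1.43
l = -18.41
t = 0.58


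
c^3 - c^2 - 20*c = c*(c - 5)*(c + 4)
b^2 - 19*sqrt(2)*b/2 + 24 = (b - 8*sqrt(2))*(b - 3*sqrt(2)/2)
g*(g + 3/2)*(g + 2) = g^3 + 7*g^2/2 + 3*g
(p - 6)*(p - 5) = p^2 - 11*p + 30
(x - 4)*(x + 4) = x^2 - 16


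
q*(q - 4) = q^2 - 4*q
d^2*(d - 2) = d^3 - 2*d^2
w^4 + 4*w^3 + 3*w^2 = w^2*(w + 1)*(w + 3)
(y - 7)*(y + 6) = y^2 - y - 42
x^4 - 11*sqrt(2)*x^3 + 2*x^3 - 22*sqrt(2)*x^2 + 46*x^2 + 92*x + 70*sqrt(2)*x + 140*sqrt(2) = (x + 2)*(x - 7*sqrt(2))*(x - 5*sqrt(2))*(x + sqrt(2))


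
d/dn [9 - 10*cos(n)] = 10*sin(n)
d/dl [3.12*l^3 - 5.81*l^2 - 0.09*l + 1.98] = 9.36*l^2 - 11.62*l - 0.09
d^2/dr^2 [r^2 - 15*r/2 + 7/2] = 2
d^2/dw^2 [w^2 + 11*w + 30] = 2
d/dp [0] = 0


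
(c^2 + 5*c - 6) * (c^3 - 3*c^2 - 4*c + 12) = c^5 + 2*c^4 - 25*c^3 + 10*c^2 + 84*c - 72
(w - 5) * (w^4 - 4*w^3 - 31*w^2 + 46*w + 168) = w^5 - 9*w^4 - 11*w^3 + 201*w^2 - 62*w - 840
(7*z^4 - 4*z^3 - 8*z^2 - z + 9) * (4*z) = 28*z^5 - 16*z^4 - 32*z^3 - 4*z^2 + 36*z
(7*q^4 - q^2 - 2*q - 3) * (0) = 0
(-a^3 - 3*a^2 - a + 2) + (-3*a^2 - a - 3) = -a^3 - 6*a^2 - 2*a - 1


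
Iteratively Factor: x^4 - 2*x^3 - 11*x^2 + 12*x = (x - 1)*(x^3 - x^2 - 12*x) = (x - 1)*(x + 3)*(x^2 - 4*x) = x*(x - 1)*(x + 3)*(x - 4)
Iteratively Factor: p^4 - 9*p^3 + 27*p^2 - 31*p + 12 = (p - 4)*(p^3 - 5*p^2 + 7*p - 3) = (p - 4)*(p - 1)*(p^2 - 4*p + 3) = (p - 4)*(p - 3)*(p - 1)*(p - 1)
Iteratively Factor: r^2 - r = (r - 1)*(r)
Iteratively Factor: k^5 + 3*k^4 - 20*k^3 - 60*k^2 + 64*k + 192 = (k - 2)*(k^4 + 5*k^3 - 10*k^2 - 80*k - 96) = (k - 2)*(k + 4)*(k^3 + k^2 - 14*k - 24) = (k - 2)*(k + 2)*(k + 4)*(k^2 - k - 12) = (k - 4)*(k - 2)*(k + 2)*(k + 4)*(k + 3)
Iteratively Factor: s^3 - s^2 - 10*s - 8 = (s + 2)*(s^2 - 3*s - 4) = (s + 1)*(s + 2)*(s - 4)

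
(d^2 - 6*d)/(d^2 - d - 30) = d/(d + 5)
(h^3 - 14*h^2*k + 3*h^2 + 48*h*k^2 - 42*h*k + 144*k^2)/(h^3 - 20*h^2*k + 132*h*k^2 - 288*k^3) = (h + 3)/(h - 6*k)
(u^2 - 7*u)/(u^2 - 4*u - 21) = u/(u + 3)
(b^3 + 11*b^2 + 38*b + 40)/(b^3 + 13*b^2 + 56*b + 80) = (b + 2)/(b + 4)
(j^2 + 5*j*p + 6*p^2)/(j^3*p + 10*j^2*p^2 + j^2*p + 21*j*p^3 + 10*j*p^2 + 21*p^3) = (j + 2*p)/(p*(j^2 + 7*j*p + j + 7*p))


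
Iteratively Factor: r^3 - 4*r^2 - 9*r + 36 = (r + 3)*(r^2 - 7*r + 12) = (r - 4)*(r + 3)*(r - 3)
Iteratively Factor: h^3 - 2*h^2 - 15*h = (h)*(h^2 - 2*h - 15) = h*(h + 3)*(h - 5)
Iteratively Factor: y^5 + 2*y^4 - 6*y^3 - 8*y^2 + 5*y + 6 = (y + 3)*(y^4 - y^3 - 3*y^2 + y + 2) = (y + 1)*(y + 3)*(y^3 - 2*y^2 - y + 2) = (y - 2)*(y + 1)*(y + 3)*(y^2 - 1) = (y - 2)*(y + 1)^2*(y + 3)*(y - 1)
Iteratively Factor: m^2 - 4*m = (m - 4)*(m)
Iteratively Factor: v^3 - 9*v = (v - 3)*(v^2 + 3*v) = (v - 3)*(v + 3)*(v)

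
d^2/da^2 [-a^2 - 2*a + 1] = -2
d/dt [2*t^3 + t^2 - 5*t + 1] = 6*t^2 + 2*t - 5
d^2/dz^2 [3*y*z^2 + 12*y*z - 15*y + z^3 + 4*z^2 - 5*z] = 6*y + 6*z + 8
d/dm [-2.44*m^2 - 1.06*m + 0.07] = -4.88*m - 1.06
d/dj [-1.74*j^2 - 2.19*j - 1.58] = -3.48*j - 2.19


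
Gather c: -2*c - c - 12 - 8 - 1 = -3*c - 21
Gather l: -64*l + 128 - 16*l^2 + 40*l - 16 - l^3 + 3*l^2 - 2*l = -l^3 - 13*l^2 - 26*l + 112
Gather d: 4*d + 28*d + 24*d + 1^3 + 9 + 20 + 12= 56*d + 42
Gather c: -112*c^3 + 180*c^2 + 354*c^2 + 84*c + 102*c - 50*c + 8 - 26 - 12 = -112*c^3 + 534*c^2 + 136*c - 30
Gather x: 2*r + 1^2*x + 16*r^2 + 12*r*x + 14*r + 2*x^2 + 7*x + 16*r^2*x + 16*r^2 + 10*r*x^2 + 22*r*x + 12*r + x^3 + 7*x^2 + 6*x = 32*r^2 + 28*r + x^3 + x^2*(10*r + 9) + x*(16*r^2 + 34*r + 14)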